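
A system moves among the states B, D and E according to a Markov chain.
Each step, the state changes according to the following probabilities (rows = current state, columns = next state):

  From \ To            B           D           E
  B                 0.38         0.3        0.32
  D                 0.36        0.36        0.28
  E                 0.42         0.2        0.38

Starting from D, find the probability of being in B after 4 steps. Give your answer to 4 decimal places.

0.3874

Propagate the distribution vector 4 steps from D.
After 0 steps: (0.0000, 1.0000, 0.0000)
After 1 step: (0.3600, 0.3600, 0.2800)
After 2 steps: (0.3840, 0.2936, 0.3224)
After 3 steps: (0.3870, 0.2854, 0.3276)
After 4 steps: (0.3874, 0.2844, 0.3282)
P(in B after 4 steps) = 0.3874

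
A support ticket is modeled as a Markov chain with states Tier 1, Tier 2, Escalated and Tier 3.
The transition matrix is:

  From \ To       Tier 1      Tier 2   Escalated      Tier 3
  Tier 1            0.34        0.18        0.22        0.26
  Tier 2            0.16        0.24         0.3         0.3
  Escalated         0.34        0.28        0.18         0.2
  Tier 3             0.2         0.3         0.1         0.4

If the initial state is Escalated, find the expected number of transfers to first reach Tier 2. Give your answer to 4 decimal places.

Let t(s) be the expected number of transfers to first reach Tier 2 from state s, with t(Tier 2) = 0. Conditioning on the first transfer:
t(Tier 1) = 1 + 0.34·t(Tier 1) + 0.22·t(Escalated) + 0.26·t(Tier 3)
t(Escalated) = 1 + 0.34·t(Tier 1) + 0.18·t(Escalated) + 0.2·t(Tier 3)
t(Tier 3) = 1 + 0.2·t(Tier 1) + 0.1·t(Escalated) + 0.4·t(Tier 3)
Solving: t(Tier 1) = 4.2993, t(Escalated) = 3.9174, t(Tier 3) = 3.7527.
Expected transfers from Escalated to Tier 2: 3.9174.

3.9174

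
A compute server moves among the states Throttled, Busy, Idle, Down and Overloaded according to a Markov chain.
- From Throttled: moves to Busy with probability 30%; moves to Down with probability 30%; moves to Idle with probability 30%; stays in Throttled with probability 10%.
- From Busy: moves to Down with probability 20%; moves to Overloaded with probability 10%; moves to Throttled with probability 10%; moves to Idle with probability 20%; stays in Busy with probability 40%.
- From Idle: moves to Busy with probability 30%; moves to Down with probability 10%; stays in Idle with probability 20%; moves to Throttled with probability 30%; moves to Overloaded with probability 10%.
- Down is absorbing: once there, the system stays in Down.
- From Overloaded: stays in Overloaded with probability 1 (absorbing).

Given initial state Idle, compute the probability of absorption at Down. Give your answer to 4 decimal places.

0.6813

Let h(s) be the probability of absorption at Down starting from transient state s. Then h(Down) = 1 and h(Overloaded) = 0. By first-step analysis:
h(Throttled) = 0.1·h(Throttled) + 0.3·h(Busy) + 0.3·h(Idle) + 0.3·1
h(Busy) = 0.1·h(Throttled) + 0.4·h(Busy) + 0.2·h(Idle) + 0.2·1 + 0.1·0
h(Idle) = 0.3·h(Throttled) + 0.3·h(Busy) + 0.2·h(Idle) + 0.1·1 + 0.1·0
Solving: h(Throttled) = 0.7912, h(Busy) = 0.6923, h(Idle) = 0.6813.
Starting from Idle, the probability is 0.6813.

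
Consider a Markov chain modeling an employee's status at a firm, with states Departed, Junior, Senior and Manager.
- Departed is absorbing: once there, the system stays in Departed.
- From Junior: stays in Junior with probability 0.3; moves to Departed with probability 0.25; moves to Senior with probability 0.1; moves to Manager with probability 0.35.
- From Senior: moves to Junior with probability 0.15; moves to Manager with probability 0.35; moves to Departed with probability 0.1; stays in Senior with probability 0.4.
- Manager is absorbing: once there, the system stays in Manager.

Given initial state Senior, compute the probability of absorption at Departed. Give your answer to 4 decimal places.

0.2654

Let h(s) be the probability of absorption at Departed starting from transient state s. Then h(Departed) = 1 and h(Manager) = 0. By first-step analysis:
h(Junior) = 0.25·1 + 0.3·h(Junior) + 0.1·h(Senior) + 0.35·0
h(Senior) = 0.1·1 + 0.15·h(Junior) + 0.4·h(Senior) + 0.35·0
Solving: h(Junior) = 0.3951, h(Senior) = 0.2654.
Starting from Senior, the probability is 0.2654.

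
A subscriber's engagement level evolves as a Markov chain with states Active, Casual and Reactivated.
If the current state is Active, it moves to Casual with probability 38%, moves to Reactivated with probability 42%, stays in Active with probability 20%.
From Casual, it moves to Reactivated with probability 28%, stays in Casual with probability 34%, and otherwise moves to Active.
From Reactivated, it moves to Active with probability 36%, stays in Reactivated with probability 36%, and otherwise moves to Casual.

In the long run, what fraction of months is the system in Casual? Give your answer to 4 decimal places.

Let the stationary distribution be π with π = πP and π_1 + π_2 + π_3 = 1.
π_1 = 0.2·π_1 + 0.38·π_2 + 0.36·π_3
π_2 = 0.38·π_1 + 0.34·π_2 + 0.28·π_3
Solving with the normalization constraint gives π = (0.3161, 0.3315, 0.3524).
So the stationary probability of Casual is 0.3315.

0.3315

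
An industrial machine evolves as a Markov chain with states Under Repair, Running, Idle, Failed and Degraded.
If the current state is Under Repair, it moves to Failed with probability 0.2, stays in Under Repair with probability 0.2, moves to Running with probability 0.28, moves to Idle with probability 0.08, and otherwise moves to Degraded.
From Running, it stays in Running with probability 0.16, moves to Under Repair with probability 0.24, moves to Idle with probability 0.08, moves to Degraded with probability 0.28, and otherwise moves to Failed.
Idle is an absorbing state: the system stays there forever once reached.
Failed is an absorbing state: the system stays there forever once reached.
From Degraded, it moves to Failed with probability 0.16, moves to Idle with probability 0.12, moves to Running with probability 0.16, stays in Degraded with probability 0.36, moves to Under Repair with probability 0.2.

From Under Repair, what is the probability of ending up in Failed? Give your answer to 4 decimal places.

0.6838

Let h(s) be the probability of absorption at Failed starting from transient state s. Then h(Failed) = 1 and h(Idle) = 0. By first-step analysis:
h(Under Repair) = 0.2·h(Under Repair) + 0.28·h(Running) + 0.08·0 + 0.2·1 + 0.24·h(Degraded)
h(Running) = 0.24·h(Under Repair) + 0.16·h(Running) + 0.08·0 + 0.24·1 + 0.28·h(Degraded)
h(Degraded) = 0.2·h(Under Repair) + 0.16·h(Running) + 0.12·0 + 0.16·1 + 0.36·h(Degraded)
Solving: h(Under Repair) = 0.6838, h(Running) = 0.6934, h(Degraded) = 0.6371.
Starting from Under Repair, the probability is 0.6838.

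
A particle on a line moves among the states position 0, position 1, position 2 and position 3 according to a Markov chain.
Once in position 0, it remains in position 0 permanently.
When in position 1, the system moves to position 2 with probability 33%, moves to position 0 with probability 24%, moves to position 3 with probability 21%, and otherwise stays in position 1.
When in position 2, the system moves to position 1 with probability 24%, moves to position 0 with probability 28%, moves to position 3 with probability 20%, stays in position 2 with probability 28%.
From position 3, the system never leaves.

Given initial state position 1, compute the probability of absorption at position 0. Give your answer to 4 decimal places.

0.5498

Let h(s) be the probability of absorption at position 0 starting from transient state s. Then h(position 0) = 1 and h(position 3) = 0. By first-step analysis:
h(position 1) = 0.24·1 + 0.22·h(position 1) + 0.33·h(position 2) + 0.21·0
h(position 2) = 0.28·1 + 0.24·h(position 1) + 0.28·h(position 2) + 0.2·0
Solving: h(position 1) = 0.5498, h(position 2) = 0.5721.
Starting from position 1, the probability is 0.5498.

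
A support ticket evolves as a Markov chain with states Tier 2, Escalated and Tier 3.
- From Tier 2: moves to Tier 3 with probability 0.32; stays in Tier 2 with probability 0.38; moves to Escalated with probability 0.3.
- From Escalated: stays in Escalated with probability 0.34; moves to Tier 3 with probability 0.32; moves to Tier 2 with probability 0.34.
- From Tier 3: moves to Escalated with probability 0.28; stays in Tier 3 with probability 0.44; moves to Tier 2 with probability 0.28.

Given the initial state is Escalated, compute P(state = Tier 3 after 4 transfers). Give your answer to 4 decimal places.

Propagate the distribution vector 4 transfers from Escalated.
After 0 transfers: (0.0000, 1.0000, 0.0000)
After 1 transfer: (0.3400, 0.3400, 0.3200)
After 2 transfers: (0.3344, 0.3072, 0.3584)
After 3 transfers: (0.3319, 0.3051, 0.3630)
After 4 transfers: (0.3315, 0.3049, 0.3636)
P(in Tier 3 after 4 transfers) = 0.3636

0.3636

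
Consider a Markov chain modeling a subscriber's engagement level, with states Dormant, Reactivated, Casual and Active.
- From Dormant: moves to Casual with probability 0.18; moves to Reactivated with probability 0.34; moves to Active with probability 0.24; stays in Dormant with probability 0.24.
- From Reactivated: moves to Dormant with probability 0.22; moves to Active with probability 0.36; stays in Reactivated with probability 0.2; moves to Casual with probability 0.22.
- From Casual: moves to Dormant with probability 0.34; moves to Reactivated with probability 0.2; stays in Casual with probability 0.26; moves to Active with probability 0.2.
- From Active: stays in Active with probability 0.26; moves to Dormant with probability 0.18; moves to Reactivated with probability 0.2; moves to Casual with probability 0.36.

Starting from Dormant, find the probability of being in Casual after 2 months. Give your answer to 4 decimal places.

Propagate the distribution vector 2 months from Dormant.
After 0 months: (1.0000, 0.0000, 0.0000, 0.0000)
After 1 month: (0.2400, 0.3400, 0.1800, 0.2400)
After 2 months: (0.2368, 0.2336, 0.2512, 0.2784)
P(in Casual after 2 months) = 0.2512

0.2512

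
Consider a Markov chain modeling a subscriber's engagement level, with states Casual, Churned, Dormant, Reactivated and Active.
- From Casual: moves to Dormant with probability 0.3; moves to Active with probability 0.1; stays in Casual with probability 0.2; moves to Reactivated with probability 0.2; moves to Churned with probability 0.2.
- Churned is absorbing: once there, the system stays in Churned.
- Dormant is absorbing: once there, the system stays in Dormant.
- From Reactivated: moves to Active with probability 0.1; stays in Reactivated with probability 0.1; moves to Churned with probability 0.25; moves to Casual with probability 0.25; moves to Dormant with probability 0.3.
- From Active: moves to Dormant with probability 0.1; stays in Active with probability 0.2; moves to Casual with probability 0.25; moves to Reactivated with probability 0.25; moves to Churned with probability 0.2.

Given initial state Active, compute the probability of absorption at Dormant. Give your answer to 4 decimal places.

0.4733

Let h(s) be the probability of absorption at Dormant starting from transient state s. Then h(Dormant) = 1 and h(Churned) = 0. By first-step analysis:
h(Casual) = 0.2·h(Casual) + 0.2·0 + 0.3·1 + 0.2·h(Reactivated) + 0.1·h(Active)
h(Reactivated) = 0.25·h(Casual) + 0.25·0 + 0.3·1 + 0.1·h(Reactivated) + 0.1·h(Active)
h(Active) = 0.25·h(Casual) + 0.2·0 + 0.1·1 + 0.25·h(Reactivated) + 0.2·h(Active)
Solving: h(Casual) = 0.5702, h(Reactivated) = 0.5443, h(Active) = 0.4733.
Starting from Active, the probability is 0.4733.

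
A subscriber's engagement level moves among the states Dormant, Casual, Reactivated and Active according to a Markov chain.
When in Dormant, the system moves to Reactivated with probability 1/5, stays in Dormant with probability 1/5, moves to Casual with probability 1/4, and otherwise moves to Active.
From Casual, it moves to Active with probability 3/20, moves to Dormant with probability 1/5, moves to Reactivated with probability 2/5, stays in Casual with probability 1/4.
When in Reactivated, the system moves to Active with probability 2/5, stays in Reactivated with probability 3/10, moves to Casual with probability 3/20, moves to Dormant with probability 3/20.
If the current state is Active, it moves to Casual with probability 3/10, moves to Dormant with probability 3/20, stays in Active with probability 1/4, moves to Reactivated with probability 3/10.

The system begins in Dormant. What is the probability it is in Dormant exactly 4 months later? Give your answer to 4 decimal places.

Propagate the distribution vector 4 months from Dormant.
After 0 months: (1.0000, 0.0000, 0.0000, 0.0000)
After 1 month: (0.2000, 0.2500, 0.2000, 0.3500)
After 2 months: (0.1725, 0.2475, 0.3050, 0.2750)
After 3 months: (0.1710, 0.2333, 0.3075, 0.2883)
After 4 months: (0.1702, 0.2337, 0.3062, 0.2899)
P(in Dormant after 4 months) = 0.1702

0.1702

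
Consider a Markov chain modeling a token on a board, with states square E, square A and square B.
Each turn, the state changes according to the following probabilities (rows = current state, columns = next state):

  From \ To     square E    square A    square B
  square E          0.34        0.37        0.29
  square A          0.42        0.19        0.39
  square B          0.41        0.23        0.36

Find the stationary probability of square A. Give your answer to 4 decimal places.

Let the stationary distribution be π with π = πP and π_1 + π_2 + π_3 = 1.
π_1 = 0.34·π_1 + 0.42·π_2 + 0.41·π_3
π_2 = 0.37·π_1 + 0.19·π_2 + 0.23·π_3
Solving with the normalization constraint gives π = (0.3857, 0.2731, 0.3412).
So the stationary probability of square A is 0.2731.

0.2731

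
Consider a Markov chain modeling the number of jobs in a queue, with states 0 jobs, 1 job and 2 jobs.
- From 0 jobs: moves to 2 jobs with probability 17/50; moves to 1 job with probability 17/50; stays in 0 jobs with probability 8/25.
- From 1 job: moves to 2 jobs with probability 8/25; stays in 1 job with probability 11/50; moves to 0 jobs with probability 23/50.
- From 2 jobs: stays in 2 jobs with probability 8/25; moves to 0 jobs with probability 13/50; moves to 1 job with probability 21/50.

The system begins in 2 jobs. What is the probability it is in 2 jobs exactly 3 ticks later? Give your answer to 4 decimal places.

Propagate the distribution vector 3 ticks from 2 jobs.
After 0 ticks: (0.0000, 0.0000, 1.0000)
After 1 tick: (0.2600, 0.4200, 0.3200)
After 2 ticks: (0.3596, 0.3152, 0.3252)
After 3 ticks: (0.3446, 0.3282, 0.3272)
P(in 2 jobs after 3 ticks) = 0.3272

0.3272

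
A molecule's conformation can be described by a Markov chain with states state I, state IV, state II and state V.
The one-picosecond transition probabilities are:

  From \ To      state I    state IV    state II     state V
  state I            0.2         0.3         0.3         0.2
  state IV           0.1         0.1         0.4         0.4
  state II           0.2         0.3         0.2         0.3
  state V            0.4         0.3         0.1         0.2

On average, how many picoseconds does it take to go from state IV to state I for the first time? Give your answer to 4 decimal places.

Let t(s) be the expected number of picoseconds to first reach state I from state s, with t(state I) = 0. Conditioning on the first picosecond:
t(state IV) = 1 + 0.1·t(state IV) + 0.4·t(state II) + 0.4·t(state V)
t(state II) = 1 + 0.3·t(state IV) + 0.2·t(state II) + 0.3·t(state V)
t(state V) = 1 + 0.3·t(state IV) + 0.1·t(state II) + 0.2·t(state V)
Solving: t(state IV) = 4.5631, t(state II) = 4.2718, t(state V) = 3.4951.
Expected picoseconds from state IV to state I: 4.5631.

4.5631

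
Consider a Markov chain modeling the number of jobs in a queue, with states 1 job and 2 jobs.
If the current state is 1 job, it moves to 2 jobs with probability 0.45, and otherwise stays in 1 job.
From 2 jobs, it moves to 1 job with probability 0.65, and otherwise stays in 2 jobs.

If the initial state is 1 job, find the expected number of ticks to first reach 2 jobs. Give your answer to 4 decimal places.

2.2222

Let t(s) be the expected number of ticks to first reach 2 jobs from state s, with t(2 jobs) = 0. Conditioning on the first tick:
t(1 job) = 1 + 0.55·t(1 job)
Solving: t(1 job) = 2.2222.
Expected ticks from 1 job to 2 jobs: 2.2222.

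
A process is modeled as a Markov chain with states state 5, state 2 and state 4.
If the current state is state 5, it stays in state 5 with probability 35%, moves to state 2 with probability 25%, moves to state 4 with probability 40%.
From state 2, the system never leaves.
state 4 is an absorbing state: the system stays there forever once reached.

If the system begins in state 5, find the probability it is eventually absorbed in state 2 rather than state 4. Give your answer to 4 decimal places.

Let h(s) be the probability of absorption at state 2 starting from transient state s. Then h(state 2) = 1 and h(state 4) = 0. By first-step analysis:
h(state 5) = 0.35·h(state 5) + 0.25·1 + 0.4·0
Solving: h(state 5) = 0.3846.
Starting from state 5, the probability is 0.3846.

0.3846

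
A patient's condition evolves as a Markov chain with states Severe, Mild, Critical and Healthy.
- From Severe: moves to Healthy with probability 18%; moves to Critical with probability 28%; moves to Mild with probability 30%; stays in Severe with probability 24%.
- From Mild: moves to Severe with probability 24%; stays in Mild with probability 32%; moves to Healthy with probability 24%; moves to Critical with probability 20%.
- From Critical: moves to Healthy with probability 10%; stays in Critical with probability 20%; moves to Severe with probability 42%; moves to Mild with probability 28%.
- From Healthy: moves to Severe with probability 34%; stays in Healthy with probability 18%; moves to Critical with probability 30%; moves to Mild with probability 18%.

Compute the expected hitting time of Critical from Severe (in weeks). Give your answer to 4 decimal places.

Let t(s) be the expected number of weeks to first reach Critical from state s, with t(Critical) = 0. Conditioning on the first week:
t(Severe) = 1 + 0.24·t(Severe) + 0.3·t(Mild) + 0.18·t(Healthy)
t(Mild) = 1 + 0.24·t(Severe) + 0.32·t(Mild) + 0.24·t(Healthy)
t(Healthy) = 1 + 0.34·t(Severe) + 0.18·t(Mild) + 0.18·t(Healthy)
Solving: t(Severe) = 3.8259, t(Mild) = 4.1313, t(Healthy) = 3.7127.
Expected weeks from Severe to Critical: 3.8259.

3.8259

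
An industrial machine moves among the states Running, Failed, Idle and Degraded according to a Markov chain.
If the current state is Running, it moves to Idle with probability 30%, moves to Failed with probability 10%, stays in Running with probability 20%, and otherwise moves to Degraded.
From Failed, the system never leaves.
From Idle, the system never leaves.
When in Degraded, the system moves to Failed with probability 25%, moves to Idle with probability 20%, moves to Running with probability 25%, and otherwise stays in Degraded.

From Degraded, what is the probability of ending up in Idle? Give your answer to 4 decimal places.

0.5109

Let h(s) be the probability of absorption at Idle starting from transient state s. Then h(Idle) = 1 and h(Failed) = 0. By first-step analysis:
h(Running) = 0.2·h(Running) + 0.1·0 + 0.3·1 + 0.4·h(Degraded)
h(Degraded) = 0.25·h(Running) + 0.25·0 + 0.2·1 + 0.3·h(Degraded)
Solving: h(Running) = 0.6304, h(Degraded) = 0.5109.
Starting from Degraded, the probability is 0.5109.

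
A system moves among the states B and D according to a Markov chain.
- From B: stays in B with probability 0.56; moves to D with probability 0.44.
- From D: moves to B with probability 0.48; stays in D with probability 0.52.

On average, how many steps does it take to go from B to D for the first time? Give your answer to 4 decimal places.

Let t(s) be the expected number of steps to first reach D from state s, with t(D) = 0. Conditioning on the first step:
t(B) = 1 + 0.56·t(B)
Solving: t(B) = 2.2727.
Expected steps from B to D: 2.2727.

2.2727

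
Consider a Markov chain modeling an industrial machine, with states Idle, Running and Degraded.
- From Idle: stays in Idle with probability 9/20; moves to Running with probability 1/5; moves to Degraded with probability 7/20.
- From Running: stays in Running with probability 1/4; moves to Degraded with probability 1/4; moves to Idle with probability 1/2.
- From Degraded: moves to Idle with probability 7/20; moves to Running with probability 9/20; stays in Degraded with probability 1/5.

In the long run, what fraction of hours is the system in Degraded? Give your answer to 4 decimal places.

Let the stationary distribution be π with π = πP and π_1 + π_2 + π_3 = 1.
π_1 = 0.45·π_1 + 0.5·π_2 + 0.35·π_3
π_2 = 0.2·π_1 + 0.25·π_2 + 0.45·π_3
Solving with the normalization constraint gives π = (0.4362, 0.2841, 0.2796).
So the stationary probability of Degraded is 0.2796.

0.2796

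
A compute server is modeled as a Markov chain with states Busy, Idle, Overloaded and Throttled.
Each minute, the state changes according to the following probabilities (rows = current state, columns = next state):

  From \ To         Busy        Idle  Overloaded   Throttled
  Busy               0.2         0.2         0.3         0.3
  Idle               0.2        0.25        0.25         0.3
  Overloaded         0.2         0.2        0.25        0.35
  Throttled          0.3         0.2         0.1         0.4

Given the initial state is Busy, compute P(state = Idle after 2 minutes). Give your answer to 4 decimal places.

Propagate the distribution vector 2 minutes from Busy.
After 0 minutes: (1.0000, 0.0000, 0.0000, 0.0000)
After 1 minute: (0.2000, 0.2000, 0.3000, 0.3000)
After 2 minutes: (0.2300, 0.2100, 0.2150, 0.3450)
P(in Idle after 2 minutes) = 0.2100

0.2100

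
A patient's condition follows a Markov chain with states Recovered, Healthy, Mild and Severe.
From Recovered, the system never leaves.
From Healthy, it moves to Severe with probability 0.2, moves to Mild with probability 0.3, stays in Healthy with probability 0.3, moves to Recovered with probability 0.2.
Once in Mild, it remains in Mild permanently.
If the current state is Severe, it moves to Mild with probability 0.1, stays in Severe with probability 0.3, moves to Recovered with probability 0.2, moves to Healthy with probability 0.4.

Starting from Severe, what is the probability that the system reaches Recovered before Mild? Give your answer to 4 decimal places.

Let h(s) be the probability of absorption at Recovered starting from transient state s. Then h(Recovered) = 1 and h(Mild) = 0. By first-step analysis:
h(Healthy) = 0.2·1 + 0.3·h(Healthy) + 0.3·0 + 0.2·h(Severe)
h(Severe) = 0.2·1 + 0.4·h(Healthy) + 0.1·0 + 0.3·h(Severe)
Solving: h(Healthy) = 0.4390, h(Severe) = 0.5366.
Starting from Severe, the probability is 0.5366.

0.5366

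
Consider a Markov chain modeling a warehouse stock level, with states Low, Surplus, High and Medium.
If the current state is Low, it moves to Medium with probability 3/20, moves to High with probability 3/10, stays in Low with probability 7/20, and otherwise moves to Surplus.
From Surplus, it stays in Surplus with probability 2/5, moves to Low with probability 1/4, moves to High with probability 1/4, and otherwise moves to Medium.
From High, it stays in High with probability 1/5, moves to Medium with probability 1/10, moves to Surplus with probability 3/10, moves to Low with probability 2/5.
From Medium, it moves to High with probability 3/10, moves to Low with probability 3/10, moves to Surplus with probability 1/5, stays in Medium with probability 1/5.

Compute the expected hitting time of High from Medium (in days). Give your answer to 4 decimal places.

Let t(s) be the expected number of days to first reach High from state s, with t(High) = 0. Conditioning on the first day:
t(Low) = 1 + 0.35·t(Low) + 0.2·t(Surplus) + 0.15·t(Medium)
t(Surplus) = 1 + 0.25·t(Low) + 0.4·t(Surplus) + 0.1·t(Medium)
t(Medium) = 1 + 0.3·t(Low) + 0.2·t(Surplus) + 0.2·t(Medium)
Solving: t(Low) = 3.4783, t(Surplus) = 3.6957, t(Medium) = 3.4783.
Expected days from Medium to High: 3.4783.

3.4783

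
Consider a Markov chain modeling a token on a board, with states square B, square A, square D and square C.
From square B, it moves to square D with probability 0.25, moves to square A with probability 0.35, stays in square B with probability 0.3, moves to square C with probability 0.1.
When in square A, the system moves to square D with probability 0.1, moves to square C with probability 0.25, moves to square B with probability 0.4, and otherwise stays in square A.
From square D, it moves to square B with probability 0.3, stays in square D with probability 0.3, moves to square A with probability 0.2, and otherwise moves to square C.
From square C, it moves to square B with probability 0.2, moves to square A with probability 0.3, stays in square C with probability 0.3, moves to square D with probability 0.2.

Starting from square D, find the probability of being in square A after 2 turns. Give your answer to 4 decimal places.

0.2750

Propagate the distribution vector 2 turns from square D.
After 0 turns: (0.0000, 0.0000, 1.0000, 0.0000)
After 1 turn: (0.3000, 0.2000, 0.3000, 0.2000)
After 2 turns: (0.3000, 0.2750, 0.2250, 0.2000)
P(in square A after 2 turns) = 0.2750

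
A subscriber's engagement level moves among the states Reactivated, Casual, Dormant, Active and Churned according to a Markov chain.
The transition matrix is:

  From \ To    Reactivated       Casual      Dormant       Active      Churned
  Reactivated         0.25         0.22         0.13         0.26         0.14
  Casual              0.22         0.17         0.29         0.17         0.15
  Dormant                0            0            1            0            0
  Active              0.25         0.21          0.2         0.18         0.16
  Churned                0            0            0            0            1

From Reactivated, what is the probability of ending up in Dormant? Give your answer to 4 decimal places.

Let h(s) be the probability of absorption at Dormant starting from transient state s. Then h(Dormant) = 1 and h(Churned) = 0. By first-step analysis:
h(Reactivated) = 0.25·h(Reactivated) + 0.22·h(Casual) + 0.13·1 + 0.26·h(Active) + 0.14·0
h(Casual) = 0.22·h(Reactivated) + 0.17·h(Casual) + 0.29·1 + 0.17·h(Active) + 0.15·0
h(Active) = 0.25·h(Reactivated) + 0.21·h(Casual) + 0.2·1 + 0.18·h(Active) + 0.16·0
Solving: h(Reactivated) = 0.5496, h(Casual) = 0.6114, h(Active) = 0.5681.
Starting from Reactivated, the probability is 0.5496.

0.5496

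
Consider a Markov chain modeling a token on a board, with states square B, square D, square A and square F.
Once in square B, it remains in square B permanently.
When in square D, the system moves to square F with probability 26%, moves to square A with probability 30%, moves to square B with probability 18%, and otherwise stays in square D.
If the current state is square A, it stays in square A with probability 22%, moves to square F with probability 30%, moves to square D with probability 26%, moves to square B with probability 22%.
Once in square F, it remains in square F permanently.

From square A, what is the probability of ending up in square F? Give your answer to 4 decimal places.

0.5801

Let h(s) be the probability of absorption at square F starting from transient state s. Then h(square F) = 1 and h(square B) = 0. By first-step analysis:
h(square D) = 0.18·0 + 0.26·h(square D) + 0.3·h(square A) + 0.26·1
h(square A) = 0.22·0 + 0.26·h(square D) + 0.22·h(square A) + 0.3·1
Solving: h(square D) = 0.5865, h(square A) = 0.5801.
Starting from square A, the probability is 0.5801.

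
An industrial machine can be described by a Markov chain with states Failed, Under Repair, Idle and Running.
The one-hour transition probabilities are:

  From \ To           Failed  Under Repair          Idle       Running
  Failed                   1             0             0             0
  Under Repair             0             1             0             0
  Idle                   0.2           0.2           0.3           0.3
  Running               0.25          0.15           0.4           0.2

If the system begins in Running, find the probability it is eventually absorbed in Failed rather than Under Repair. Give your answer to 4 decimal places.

0.5795

Let h(s) be the probability of absorption at Failed starting from transient state s. Then h(Failed) = 1 and h(Under Repair) = 0. By first-step analysis:
h(Idle) = 0.2·1 + 0.2·0 + 0.3·h(Idle) + 0.3·h(Running)
h(Running) = 0.25·1 + 0.15·0 + 0.4·h(Idle) + 0.2·h(Running)
Solving: h(Idle) = 0.5341, h(Running) = 0.5795.
Starting from Running, the probability is 0.5795.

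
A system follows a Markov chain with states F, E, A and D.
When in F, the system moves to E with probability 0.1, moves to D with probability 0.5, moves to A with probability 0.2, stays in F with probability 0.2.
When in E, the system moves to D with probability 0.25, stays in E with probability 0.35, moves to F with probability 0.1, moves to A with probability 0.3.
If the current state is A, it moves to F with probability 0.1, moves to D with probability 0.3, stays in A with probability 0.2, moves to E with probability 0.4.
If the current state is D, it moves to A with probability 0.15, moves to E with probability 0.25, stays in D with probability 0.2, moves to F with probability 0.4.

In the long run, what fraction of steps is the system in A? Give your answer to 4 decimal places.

0.2129

Let the stationary distribution be π with π = πP and π_1 + π_2 + π_3 + π_4 = 1.
π_1 = 0.2·π_1 + 0.1·π_2 + 0.1·π_3 + 0.4·π_4
π_2 = 0.1·π_1 + 0.35·π_2 + 0.4·π_3 + 0.25·π_4
π_3 = 0.2·π_1 + 0.3·π_2 + 0.2·π_3 + 0.15·π_4
Solving with the normalization constraint gives π = (0.2106, 0.2782, 0.2129, 0.2984).
So the stationary probability of A is 0.2129.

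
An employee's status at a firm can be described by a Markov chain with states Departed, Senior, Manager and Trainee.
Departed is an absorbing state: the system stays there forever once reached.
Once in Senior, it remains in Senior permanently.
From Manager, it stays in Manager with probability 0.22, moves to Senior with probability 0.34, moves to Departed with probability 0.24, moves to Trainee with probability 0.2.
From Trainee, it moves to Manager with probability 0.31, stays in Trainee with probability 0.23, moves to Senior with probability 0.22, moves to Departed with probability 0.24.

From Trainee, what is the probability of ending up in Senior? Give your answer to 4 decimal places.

Let h(s) be the probability of absorption at Senior starting from transient state s. Then h(Senior) = 1 and h(Departed) = 0. By first-step analysis:
h(Manager) = 0.24·0 + 0.34·1 + 0.22·h(Manager) + 0.2·h(Trainee)
h(Trainee) = 0.24·0 + 0.22·1 + 0.31·h(Manager) + 0.23·h(Trainee)
Solving: h(Manager) = 0.5678, h(Trainee) = 0.5143.
Starting from Trainee, the probability is 0.5143.

0.5143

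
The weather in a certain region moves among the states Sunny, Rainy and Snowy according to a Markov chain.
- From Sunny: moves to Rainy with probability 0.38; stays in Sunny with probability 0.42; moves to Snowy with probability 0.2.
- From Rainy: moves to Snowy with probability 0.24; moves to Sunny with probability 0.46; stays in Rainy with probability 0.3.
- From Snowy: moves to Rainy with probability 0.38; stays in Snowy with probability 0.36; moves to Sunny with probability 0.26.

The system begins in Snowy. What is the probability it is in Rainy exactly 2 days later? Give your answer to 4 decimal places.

Sum over the intermediate state after 1 day:
P = P(Snowy→Sunny)·P(Sunny→Rainy) + P(Snowy→Rainy)·P(Rainy→Rainy) + P(Snowy→Snowy)·P(Snowy→Rainy)
  = 0.26×0.38 + 0.38×0.3 + 0.36×0.38
  = 0.0988 + 0.1140 + 0.1368 = 0.3496

0.3496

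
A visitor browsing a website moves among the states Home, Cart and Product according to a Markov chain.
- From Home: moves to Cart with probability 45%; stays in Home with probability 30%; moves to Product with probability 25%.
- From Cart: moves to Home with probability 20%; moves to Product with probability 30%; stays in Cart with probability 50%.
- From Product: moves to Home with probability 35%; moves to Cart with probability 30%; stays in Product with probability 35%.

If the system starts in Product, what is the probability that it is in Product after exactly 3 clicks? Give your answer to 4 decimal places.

0.3006

Propagate the distribution vector 3 clicks from Product.
After 0 clicks: (0.0000, 0.0000, 1.0000)
After 1 click: (0.3500, 0.3000, 0.3500)
After 2 clicks: (0.2875, 0.4125, 0.3000)
After 3 clicks: (0.2738, 0.4256, 0.3006)
P(in Product after 3 clicks) = 0.3006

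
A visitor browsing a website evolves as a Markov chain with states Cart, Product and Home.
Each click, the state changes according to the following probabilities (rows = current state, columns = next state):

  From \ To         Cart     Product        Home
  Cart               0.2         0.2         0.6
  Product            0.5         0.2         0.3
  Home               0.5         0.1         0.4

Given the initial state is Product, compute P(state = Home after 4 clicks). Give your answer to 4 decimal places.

0.4638

Propagate the distribution vector 4 clicks from Product.
After 0 clicks: (0.0000, 1.0000, 0.0000)
After 1 click: (0.5000, 0.2000, 0.3000)
After 2 clicks: (0.3500, 0.1700, 0.4800)
After 3 clicks: (0.3950, 0.1520, 0.4530)
After 4 clicks: (0.3815, 0.1547, 0.4638)
P(in Home after 4 clicks) = 0.4638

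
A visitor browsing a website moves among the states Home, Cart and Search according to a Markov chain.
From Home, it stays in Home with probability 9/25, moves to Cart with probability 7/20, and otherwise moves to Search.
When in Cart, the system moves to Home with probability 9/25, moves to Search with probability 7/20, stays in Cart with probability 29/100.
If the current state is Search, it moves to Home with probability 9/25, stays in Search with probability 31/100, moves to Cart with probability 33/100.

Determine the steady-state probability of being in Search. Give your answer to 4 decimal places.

0.3158

Let the stationary distribution be π with π = πP and π_1 + π_2 + π_3 = 1.
π_1 = 0.36·π_1 + 0.36·π_2 + 0.36·π_3
π_2 = 0.35·π_1 + 0.29·π_2 + 0.33·π_3
Solving with the normalization constraint gives π = (0.3600, 0.3242, 0.3158).
So the stationary probability of Search is 0.3158.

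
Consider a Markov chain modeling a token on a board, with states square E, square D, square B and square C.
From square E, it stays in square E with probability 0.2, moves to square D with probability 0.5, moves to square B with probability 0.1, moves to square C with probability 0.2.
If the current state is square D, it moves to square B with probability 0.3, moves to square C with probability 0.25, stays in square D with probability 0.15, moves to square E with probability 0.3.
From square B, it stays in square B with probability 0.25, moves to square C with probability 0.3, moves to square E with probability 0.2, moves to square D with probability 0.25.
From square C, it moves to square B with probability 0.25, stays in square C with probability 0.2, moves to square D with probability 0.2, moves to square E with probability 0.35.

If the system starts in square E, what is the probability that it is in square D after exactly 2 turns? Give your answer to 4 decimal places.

0.2400

Propagate the distribution vector 2 turns from square E.
After 0 turns: (1.0000, 0.0000, 0.0000, 0.0000)
After 1 turn: (0.2000, 0.5000, 0.1000, 0.2000)
After 2 turns: (0.2800, 0.2400, 0.2450, 0.2350)
P(in square D after 2 turns) = 0.2400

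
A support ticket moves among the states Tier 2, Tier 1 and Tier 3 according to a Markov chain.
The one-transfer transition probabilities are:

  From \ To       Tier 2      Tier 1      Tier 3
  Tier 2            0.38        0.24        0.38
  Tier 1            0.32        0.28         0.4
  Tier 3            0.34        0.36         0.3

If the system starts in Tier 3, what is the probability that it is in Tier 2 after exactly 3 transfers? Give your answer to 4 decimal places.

0.3480

Propagate the distribution vector 3 transfers from Tier 3.
After 0 transfers: (0.0000, 0.0000, 1.0000)
After 1 transfer: (0.3400, 0.3600, 0.3000)
After 2 transfers: (0.3464, 0.2904, 0.3632)
After 3 transfers: (0.3480, 0.2952, 0.3568)
P(in Tier 2 after 3 transfers) = 0.3480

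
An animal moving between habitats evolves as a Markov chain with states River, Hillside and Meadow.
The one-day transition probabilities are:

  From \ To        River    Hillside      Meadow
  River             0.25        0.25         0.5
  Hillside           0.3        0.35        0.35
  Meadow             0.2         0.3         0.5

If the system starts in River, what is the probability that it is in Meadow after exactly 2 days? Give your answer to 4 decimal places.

0.4625

Sum over the intermediate state after 1 day:
P = P(River→River)·P(River→Meadow) + P(River→Hillside)·P(Hillside→Meadow) + P(River→Meadow)·P(Meadow→Meadow)
  = 0.25×0.5 + 0.25×0.35 + 0.5×0.5
  = 0.1250 + 0.0875 + 0.2500 = 0.4625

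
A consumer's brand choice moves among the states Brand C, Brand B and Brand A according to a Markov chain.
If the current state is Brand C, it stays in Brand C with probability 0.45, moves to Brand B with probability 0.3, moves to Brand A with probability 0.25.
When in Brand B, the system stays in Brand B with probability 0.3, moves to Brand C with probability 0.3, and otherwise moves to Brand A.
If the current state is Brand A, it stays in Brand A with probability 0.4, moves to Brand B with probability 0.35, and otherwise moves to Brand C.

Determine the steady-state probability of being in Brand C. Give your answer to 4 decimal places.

0.3323

Let the stationary distribution be π with π = πP and π_1 + π_2 + π_3 = 1.
π_1 = 0.45·π_1 + 0.3·π_2 + 0.25·π_3
π_2 = 0.3·π_1 + 0.3·π_2 + 0.35·π_3
Solving with the normalization constraint gives π = (0.3323, 0.3175, 0.3501).
So the stationary probability of Brand C is 0.3323.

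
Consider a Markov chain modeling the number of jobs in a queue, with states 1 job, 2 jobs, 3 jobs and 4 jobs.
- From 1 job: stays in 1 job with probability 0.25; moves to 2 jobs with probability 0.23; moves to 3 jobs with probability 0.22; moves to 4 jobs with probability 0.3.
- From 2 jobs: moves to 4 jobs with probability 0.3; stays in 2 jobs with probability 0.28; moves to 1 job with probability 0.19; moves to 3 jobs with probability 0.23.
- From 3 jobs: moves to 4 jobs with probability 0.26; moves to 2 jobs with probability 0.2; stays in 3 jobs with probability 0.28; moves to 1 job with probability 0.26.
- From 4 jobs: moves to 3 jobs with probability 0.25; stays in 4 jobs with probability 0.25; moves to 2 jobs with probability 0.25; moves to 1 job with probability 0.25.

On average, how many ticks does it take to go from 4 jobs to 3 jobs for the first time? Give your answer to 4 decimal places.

Let t(s) be the expected number of ticks to first reach 3 jobs from state s, with t(3 jobs) = 0. Conditioning on the first tick:
t(1 job) = 1 + 0.25·t(1 job) + 0.23·t(2 jobs) + 0.3·t(4 jobs)
t(2 jobs) = 1 + 0.19·t(1 job) + 0.28·t(2 jobs) + 0.3·t(4 jobs)
t(4 jobs) = 1 + 0.25·t(1 job) + 0.25·t(2 jobs) + 0.25·t(4 jobs)
Solving: t(1 job) = 4.3280, t(2 jobs) = 4.2825, t(4 jobs) = 4.2035.
Expected ticks from 4 jobs to 3 jobs: 4.2035.

4.2035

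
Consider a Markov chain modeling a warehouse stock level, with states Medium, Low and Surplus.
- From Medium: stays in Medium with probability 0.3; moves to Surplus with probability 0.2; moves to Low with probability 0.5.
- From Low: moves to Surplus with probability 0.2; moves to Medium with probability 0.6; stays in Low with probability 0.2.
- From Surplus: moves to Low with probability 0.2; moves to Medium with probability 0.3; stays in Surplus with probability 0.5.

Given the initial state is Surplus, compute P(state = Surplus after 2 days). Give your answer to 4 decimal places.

0.3500

Sum over the intermediate state after 1 day:
P = P(Surplus→Medium)·P(Medium→Surplus) + P(Surplus→Low)·P(Low→Surplus) + P(Surplus→Surplus)·P(Surplus→Surplus)
  = 0.3×0.2 + 0.2×0.2 + 0.5×0.5
  = 0.0600 + 0.0400 + 0.2500 = 0.3500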